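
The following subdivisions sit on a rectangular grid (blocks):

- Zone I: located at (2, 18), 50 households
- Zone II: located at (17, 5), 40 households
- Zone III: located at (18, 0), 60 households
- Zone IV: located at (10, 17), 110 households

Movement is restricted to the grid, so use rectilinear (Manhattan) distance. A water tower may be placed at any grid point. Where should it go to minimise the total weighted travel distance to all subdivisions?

(10, 17)

Manhattan distance separates: Σwᵢ(|x−xᵢ|+|y−yᵢ|) = Σwᵢ|x−xᵢ| + Σwᵢ|y−yᵢ|, so x and y are optimised independently as 1-D weighted medians.
Total weight W = 260; half = 130.
x-coordinate, sorted with cumulative weight:
  x=2 (Zone I, w=50) cum 50
  x=10 (Zone IV, w=110) cum 160  ← median
  x=17 (Zone II, w=40) cum 200
  x=18 (Zone III, w=60) cum 260
⇒ x* = 10
y-coordinate, sorted with cumulative weight:
  y=0 (Zone III, w=60) cum 60
  y=5 (Zone II, w=40) cum 100
  y=17 (Zone IV, w=110) cum 210  ← median
  y=18 (Zone I, w=50) cum 260
⇒ y* = 17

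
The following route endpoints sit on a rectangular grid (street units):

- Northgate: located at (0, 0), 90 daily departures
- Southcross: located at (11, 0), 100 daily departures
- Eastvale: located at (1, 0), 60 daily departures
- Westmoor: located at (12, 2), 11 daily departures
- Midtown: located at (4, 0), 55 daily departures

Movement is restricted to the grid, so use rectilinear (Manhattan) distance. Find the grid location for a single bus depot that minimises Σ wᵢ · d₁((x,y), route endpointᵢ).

Manhattan distance separates: Σwᵢ(|x−xᵢ|+|y−yᵢ|) = Σwᵢ|x−xᵢ| + Σwᵢ|y−yᵢ|, so x and y are optimised independently as 1-D weighted medians.
Total weight W = 316; half = 158.
x-coordinate, sorted with cumulative weight:
  x=0 (Northgate, w=90) cum 90
  x=1 (Eastvale, w=60) cum 150
  x=4 (Midtown, w=55) cum 205  ← median
  x=11 (Southcross, w=100) cum 305
  x=12 (Westmoor, w=11) cum 316
⇒ x* = 4
y-coordinate, sorted with cumulative weight:
  y=0 (Northgate, w=90) cum 90
  y=0 (Southcross, w=100) cum 190  ← median
  y=0 (Eastvale, w=60) cum 250
  y=0 (Midtown, w=55) cum 305
  y=2 (Westmoor, w=11) cum 316
⇒ y* = 0

(4, 0)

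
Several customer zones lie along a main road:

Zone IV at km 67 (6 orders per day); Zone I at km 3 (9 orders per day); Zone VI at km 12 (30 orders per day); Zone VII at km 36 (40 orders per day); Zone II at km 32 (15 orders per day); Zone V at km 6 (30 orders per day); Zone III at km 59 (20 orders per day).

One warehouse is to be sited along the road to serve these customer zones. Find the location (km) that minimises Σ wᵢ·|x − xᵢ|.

For a sum of weighted absolute distances on a line, the optimum is the weighted median (not the mean). Total weight W = 150; half-weight = 75.
Sort by position and accumulate weight:
  km 3 (Zone I, w=9) → cum 9
  km 6 (Zone V, w=30) → cum 39
  km 12 (Zone VI, w=30) → cum 69
  km 32 (Zone II, w=15) → cum 84  ≥ 75 → median here
  km 36 (Zone VII, w=40) → cum 124
  km 59 (Zone III, w=20) → cum 144
  km 67 (Zone IV, w=6) → cum 150
Optimal location: km 32.

x = 32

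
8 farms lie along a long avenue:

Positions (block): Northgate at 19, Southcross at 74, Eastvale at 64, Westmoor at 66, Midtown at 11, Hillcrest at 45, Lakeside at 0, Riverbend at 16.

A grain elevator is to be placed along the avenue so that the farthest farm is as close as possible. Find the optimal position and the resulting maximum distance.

The 1-center on a line is the midpoint of the two extreme points: leftmost at 0, rightmost at 74.
Optimal location = (0 + 74)/2 = 37; maximum distance = (74 − 0)/2 = 37.

location 37, max distance 37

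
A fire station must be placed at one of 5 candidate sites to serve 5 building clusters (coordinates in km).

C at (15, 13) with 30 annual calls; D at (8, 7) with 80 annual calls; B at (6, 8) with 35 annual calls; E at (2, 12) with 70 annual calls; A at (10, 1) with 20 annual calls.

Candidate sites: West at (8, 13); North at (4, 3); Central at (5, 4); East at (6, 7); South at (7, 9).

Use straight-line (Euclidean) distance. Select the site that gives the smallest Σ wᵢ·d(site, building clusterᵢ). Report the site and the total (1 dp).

Total weighted distance at each candidate:
  West (8, 13): total = 1547.6
  North (4, 3): total = 1858.9
  Central (5, 4): total = 1602.0
  East (6, 7): total = 1111.9
  South (7, 9): total = 1075.8
Minimum is at South with total 1075.8 km.

South, total 1075.8 km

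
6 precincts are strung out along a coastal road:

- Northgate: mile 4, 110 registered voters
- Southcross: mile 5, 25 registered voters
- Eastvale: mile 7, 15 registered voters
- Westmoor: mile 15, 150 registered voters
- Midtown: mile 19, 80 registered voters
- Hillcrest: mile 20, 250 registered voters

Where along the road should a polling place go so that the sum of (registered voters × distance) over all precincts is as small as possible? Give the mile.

x = 19

For a sum of weighted absolute distances on a line, the optimum is the weighted median (not the mean). Total weight W = 630; half-weight = 315.
Sort by position and accumulate weight:
  mile 4 (Northgate, w=110) → cum 110
  mile 5 (Southcross, w=25) → cum 135
  mile 7 (Eastvale, w=15) → cum 150
  mile 15 (Westmoor, w=150) → cum 300
  mile 19 (Midtown, w=80) → cum 380  ≥ 315 → median here
  mile 20 (Hillcrest, w=250) → cum 630
Optimal location: mile 19.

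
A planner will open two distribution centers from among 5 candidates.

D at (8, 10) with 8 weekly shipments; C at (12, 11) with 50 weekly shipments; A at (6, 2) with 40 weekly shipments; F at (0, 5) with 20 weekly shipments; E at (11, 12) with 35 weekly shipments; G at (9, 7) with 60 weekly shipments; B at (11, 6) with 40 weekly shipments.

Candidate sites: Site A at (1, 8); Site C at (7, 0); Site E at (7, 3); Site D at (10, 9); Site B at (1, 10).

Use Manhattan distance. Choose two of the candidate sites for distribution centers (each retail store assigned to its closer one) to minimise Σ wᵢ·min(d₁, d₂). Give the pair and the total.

{Site E, Site D}, total 964

Evaluate every pair (each demand assigned to the nearer of the two):
  {Site E, Site D}: total = 964
  {Site C, Site D}: total = 1064
  {Site A, Site D}: total = 1224
  {Site D, Site B}: total = 1264
  {Site E, Site B}: total = 1916
  {Site A, Site E}: total = 1969
  {Site C, Site E}: total = 2069
  {Site C, Site B}: total = 2256
  {Site A, Site C}: total = 2402
  {Site A, Site B}: total = 2616
Best pair: {Site E, Site D} with total 964.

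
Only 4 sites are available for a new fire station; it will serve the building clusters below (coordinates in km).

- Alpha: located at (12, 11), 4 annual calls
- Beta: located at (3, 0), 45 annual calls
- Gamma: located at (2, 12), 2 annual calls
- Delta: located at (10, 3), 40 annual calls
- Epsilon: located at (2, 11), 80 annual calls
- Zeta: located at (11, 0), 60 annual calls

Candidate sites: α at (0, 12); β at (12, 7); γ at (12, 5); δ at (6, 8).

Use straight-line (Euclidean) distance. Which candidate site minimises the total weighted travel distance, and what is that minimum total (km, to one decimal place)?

δ, total 1644.8 km

Total weighted distance at each candidate:
  α (0, 12): total = 2302.5
  β (12, 7): total = 2016.2
  γ (12, 5): total = 1863.7
  δ (6, 8): total = 1644.8
Minimum is at δ with total 1644.8 km.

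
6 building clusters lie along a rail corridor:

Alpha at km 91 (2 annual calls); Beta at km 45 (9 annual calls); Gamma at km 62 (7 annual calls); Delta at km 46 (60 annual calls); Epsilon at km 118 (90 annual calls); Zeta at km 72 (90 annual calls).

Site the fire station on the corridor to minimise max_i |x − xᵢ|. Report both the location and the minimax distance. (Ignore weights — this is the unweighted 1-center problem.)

location 81.5, max distance 36.5

The 1-center on a line is the midpoint of the two extreme points: leftmost at 45, rightmost at 118.
Optimal location = (45 + 118)/2 = 81.5; maximum distance = (118 − 45)/2 = 36.5.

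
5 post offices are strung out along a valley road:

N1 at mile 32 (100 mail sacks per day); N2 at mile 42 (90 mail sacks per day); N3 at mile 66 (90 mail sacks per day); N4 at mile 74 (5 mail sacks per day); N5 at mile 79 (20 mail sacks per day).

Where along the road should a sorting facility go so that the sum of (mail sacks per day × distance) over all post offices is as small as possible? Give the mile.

x = 42

For a sum of weighted absolute distances on a line, the optimum is the weighted median (not the mean). Total weight W = 305; half-weight = 152.5.
Sort by position and accumulate weight:
  mile 32 (N1, w=100) → cum 100
  mile 42 (N2, w=90) → cum 190  ≥ 152.5 → median here
  mile 66 (N3, w=90) → cum 280
  mile 74 (N4, w=5) → cum 285
  mile 79 (N5, w=20) → cum 305
Optimal location: mile 42.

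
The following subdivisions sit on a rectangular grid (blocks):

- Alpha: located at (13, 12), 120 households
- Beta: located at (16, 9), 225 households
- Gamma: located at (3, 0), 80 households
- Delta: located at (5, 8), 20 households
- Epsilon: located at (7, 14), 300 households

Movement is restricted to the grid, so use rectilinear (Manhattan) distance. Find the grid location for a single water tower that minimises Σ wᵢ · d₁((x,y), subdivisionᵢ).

Manhattan distance separates: Σwᵢ(|x−xᵢ|+|y−yᵢ|) = Σwᵢ|x−xᵢ| + Σwᵢ|y−yᵢ|, so x and y are optimised independently as 1-D weighted medians.
Total weight W = 745; half = 372.5.
x-coordinate, sorted with cumulative weight:
  x=3 (Gamma, w=80) cum 80
  x=5 (Delta, w=20) cum 100
  x=7 (Epsilon, w=300) cum 400  ← median
  x=13 (Alpha, w=120) cum 520
  x=16 (Beta, w=225) cum 745
⇒ x* = 7
y-coordinate, sorted with cumulative weight:
  y=0 (Gamma, w=80) cum 80
  y=8 (Delta, w=20) cum 100
  y=9 (Beta, w=225) cum 325
  y=12 (Alpha, w=120) cum 445  ← median
  y=14 (Epsilon, w=300) cum 745
⇒ y* = 12

(7, 12)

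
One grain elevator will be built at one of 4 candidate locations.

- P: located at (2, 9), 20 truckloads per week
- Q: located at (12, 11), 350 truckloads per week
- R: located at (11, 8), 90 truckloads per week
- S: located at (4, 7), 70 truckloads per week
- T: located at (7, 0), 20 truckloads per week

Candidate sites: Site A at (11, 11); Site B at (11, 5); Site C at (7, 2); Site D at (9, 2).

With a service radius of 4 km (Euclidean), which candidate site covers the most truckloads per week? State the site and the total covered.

Coverage radius r = 4 km; a point is covered iff (Δx)²+(Δy)² ≤ 4² = 16.
  Site A (11, 11): covers {Q, R} → 440
  Site B (11, 5): covers {R} → 90
  Site C (7, 2): covers {T} → 20
  Site D (9, 2): covers {T} → 20
Maximum coverage at Site A: 440 truckloads per week.

Site A, covering 440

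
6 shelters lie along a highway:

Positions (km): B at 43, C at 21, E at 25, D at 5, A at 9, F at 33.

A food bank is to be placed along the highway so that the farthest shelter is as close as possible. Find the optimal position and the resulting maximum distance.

The 1-center on a line is the midpoint of the two extreme points: leftmost at 5, rightmost at 43.
Optimal location = (5 + 43)/2 = 24; maximum distance = (43 − 5)/2 = 19.

location 24, max distance 19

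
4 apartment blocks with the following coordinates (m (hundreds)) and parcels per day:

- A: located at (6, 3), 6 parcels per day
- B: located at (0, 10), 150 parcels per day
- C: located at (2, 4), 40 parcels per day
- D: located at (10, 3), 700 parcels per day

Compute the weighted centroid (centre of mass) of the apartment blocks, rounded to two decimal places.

The minimiser of Σwᵢ‖p−pᵢ‖² is the weighted centroid p* = (Σwᵢpᵢ)/(Σwᵢ).
Σwᵢ = 896.
Σwᵢxᵢ = 6·6 + 150·0 + 40·2 + 700·10 = 7116.
Σwᵢyᵢ = 6·3 + 150·10 + 40·4 + 700·3 = 3778.
x* = 7116/896 = 7.94, y* = 3778/896 = 4.22.

(7.94, 4.22)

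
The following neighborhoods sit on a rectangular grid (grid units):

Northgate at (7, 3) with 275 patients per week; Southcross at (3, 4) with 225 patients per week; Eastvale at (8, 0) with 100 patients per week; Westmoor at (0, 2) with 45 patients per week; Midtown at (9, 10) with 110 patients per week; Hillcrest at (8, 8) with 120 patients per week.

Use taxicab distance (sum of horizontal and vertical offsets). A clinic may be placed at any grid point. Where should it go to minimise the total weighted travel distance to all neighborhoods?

Manhattan distance separates: Σwᵢ(|x−xᵢ|+|y−yᵢ|) = Σwᵢ|x−xᵢ| + Σwᵢ|y−yᵢ|, so x and y are optimised independently as 1-D weighted medians.
Total weight W = 875; half = 437.5.
x-coordinate, sorted with cumulative weight:
  x=0 (Westmoor, w=45) cum 45
  x=3 (Southcross, w=225) cum 270
  x=7 (Northgate, w=275) cum 545  ← median
  x=8 (Eastvale, w=100) cum 645
  x=8 (Hillcrest, w=120) cum 765
  x=9 (Midtown, w=110) cum 875
⇒ x* = 7
y-coordinate, sorted with cumulative weight:
  y=0 (Eastvale, w=100) cum 100
  y=2 (Westmoor, w=45) cum 145
  y=3 (Northgate, w=275) cum 420
  y=4 (Southcross, w=225) cum 645  ← median
  y=8 (Hillcrest, w=120) cum 765
  y=10 (Midtown, w=110) cum 875
⇒ y* = 4

(7, 4)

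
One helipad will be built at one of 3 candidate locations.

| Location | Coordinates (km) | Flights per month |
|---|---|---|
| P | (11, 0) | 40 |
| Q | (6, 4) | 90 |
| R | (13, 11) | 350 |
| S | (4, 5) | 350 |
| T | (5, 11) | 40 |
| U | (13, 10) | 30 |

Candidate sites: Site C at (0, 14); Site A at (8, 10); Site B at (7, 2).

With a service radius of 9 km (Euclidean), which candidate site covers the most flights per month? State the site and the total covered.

Site A, covering 860

Coverage radius r = 9 km; a point is covered iff (Δx)²+(Δy)² ≤ 9² = 81.
  Site C (0, 14): covers {T} → 40
  Site A (8, 10): covers {Q, R, S, T, U} → 860
  Site B (7, 2): covers {P, Q, S} → 480
Maximum coverage at Site A: 860 flights per month.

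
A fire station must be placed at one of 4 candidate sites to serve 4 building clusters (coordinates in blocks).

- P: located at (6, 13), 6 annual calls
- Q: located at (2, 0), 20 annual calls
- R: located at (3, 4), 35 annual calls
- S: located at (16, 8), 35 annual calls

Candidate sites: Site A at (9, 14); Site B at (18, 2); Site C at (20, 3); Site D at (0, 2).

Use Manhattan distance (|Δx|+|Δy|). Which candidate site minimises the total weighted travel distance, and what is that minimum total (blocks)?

Total weighted distance at each candidate:
  Site A (9, 14): total = 1459
  Site B (18, 2): total = 1373
  Site C (20, 3): total = 1509
  Site D (0, 2): total = 1127
Minimum is at Site D with total 1127 blocks.

Site D, total 1127 blocks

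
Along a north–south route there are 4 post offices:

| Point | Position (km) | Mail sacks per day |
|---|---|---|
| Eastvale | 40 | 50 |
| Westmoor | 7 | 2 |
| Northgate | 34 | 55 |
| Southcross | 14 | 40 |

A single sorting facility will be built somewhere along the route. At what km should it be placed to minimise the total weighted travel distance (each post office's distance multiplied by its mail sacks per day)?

x = 34

For a sum of weighted absolute distances on a line, the optimum is the weighted median (not the mean). Total weight W = 147; half-weight = 73.5.
Sort by position and accumulate weight:
  km 7 (Westmoor, w=2) → cum 2
  km 14 (Southcross, w=40) → cum 42
  km 34 (Northgate, w=55) → cum 97  ≥ 73.5 → median here
  km 40 (Eastvale, w=50) → cum 147
Optimal location: km 34.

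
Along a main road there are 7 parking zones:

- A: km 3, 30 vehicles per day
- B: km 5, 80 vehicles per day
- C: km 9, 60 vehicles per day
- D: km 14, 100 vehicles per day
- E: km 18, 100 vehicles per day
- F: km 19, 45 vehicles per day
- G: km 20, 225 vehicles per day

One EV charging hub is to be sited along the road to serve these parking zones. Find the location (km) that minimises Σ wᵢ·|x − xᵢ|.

For a sum of weighted absolute distances on a line, the optimum is the weighted median (not the mean). Total weight W = 640; half-weight = 320.
Sort by position and accumulate weight:
  km 3 (A, w=30) → cum 30
  km 5 (B, w=80) → cum 110
  km 9 (C, w=60) → cum 170
  km 14 (D, w=100) → cum 270
  km 18 (E, w=100) → cum 370  ≥ 320 → median here
  km 19 (F, w=45) → cum 415
  km 20 (G, w=225) → cum 640
Optimal location: km 18.

x = 18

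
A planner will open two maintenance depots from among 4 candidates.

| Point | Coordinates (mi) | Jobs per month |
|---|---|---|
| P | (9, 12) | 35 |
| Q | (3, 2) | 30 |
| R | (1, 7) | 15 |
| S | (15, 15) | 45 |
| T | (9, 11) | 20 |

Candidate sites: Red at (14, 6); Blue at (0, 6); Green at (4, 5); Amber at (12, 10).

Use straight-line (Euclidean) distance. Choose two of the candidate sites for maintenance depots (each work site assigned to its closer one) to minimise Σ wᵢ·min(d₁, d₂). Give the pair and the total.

{Green, Amber}, total 600.8

Evaluate every pair (each demand assigned to the nearer of the two):
  {Green, Amber}: total = 600.8
  {Blue, Amber}: total = 623.0
  {Red, Green}: total = 971.2
  {Red, Amber}: total = 974.0
  {Red, Blue}: total = 993.5
  {Blue, Green}: total = 1242.3
Best pair: {Green, Amber} with total 600.8.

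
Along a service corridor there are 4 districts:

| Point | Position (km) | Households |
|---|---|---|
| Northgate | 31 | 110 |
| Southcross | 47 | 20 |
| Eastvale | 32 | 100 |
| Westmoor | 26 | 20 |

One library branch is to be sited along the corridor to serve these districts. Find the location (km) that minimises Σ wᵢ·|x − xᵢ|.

For a sum of weighted absolute distances on a line, the optimum is the weighted median (not the mean). Total weight W = 250; half-weight = 125.
Sort by position and accumulate weight:
  km 26 (Westmoor, w=20) → cum 20
  km 31 (Northgate, w=110) → cum 130  ≥ 125 → median here
  km 32 (Eastvale, w=100) → cum 230
  km 47 (Southcross, w=20) → cum 250
Optimal location: km 31.

x = 31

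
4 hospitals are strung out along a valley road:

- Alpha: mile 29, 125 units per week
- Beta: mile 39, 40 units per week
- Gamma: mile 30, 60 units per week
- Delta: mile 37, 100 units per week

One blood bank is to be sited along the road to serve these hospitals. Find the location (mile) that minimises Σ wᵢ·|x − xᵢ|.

For a sum of weighted absolute distances on a line, the optimum is the weighted median (not the mean). Total weight W = 325; half-weight = 162.5.
Sort by position and accumulate weight:
  mile 29 (Alpha, w=125) → cum 125
  mile 30 (Gamma, w=60) → cum 185  ≥ 162.5 → median here
  mile 37 (Delta, w=100) → cum 285
  mile 39 (Beta, w=40) → cum 325
Optimal location: mile 30.

x = 30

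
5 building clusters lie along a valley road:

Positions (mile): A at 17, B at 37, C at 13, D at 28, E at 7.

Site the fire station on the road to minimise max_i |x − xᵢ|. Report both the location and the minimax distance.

location 22, max distance 15

The 1-center on a line is the midpoint of the two extreme points: leftmost at 7, rightmost at 37.
Optimal location = (7 + 37)/2 = 22; maximum distance = (37 − 7)/2 = 15.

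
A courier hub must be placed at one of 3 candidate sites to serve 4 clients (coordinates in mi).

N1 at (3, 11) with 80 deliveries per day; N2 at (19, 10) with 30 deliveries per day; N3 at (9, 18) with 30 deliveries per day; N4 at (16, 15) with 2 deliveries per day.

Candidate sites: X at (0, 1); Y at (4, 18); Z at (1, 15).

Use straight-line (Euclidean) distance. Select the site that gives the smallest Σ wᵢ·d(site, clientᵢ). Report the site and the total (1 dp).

Total weighted distance at each candidate:
  X (0, 1): total = 2085.5
  Y (4, 18): total = 1250.4
  Z (1, 15): total = 1204.5
Minimum is at Z with total 1204.5 mi.

Z, total 1204.5 mi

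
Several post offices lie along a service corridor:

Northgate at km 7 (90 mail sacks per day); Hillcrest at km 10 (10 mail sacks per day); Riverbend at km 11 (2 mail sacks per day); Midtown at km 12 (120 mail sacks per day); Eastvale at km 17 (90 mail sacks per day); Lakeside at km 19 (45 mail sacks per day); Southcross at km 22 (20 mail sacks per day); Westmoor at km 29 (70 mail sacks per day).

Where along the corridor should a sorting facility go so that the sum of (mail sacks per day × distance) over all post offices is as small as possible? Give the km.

For a sum of weighted absolute distances on a line, the optimum is the weighted median (not the mean). Total weight W = 447; half-weight = 223.5.
Sort by position and accumulate weight:
  km 7 (Northgate, w=90) → cum 90
  km 10 (Hillcrest, w=10) → cum 100
  km 11 (Riverbend, w=2) → cum 102
  km 12 (Midtown, w=120) → cum 222
  km 17 (Eastvale, w=90) → cum 312  ≥ 223.5 → median here
  km 19 (Lakeside, w=45) → cum 357
  km 22 (Southcross, w=20) → cum 377
  km 29 (Westmoor, w=70) → cum 447
Optimal location: km 17.

x = 17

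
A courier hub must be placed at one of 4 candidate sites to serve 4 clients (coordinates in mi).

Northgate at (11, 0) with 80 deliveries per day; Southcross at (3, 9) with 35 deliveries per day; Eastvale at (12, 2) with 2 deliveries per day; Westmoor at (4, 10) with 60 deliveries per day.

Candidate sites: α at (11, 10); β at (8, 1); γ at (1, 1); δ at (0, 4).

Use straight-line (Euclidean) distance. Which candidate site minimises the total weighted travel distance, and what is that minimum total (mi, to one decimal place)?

β, total 1182.3 mi

Total weighted distance at each candidate:
  α (11, 10): total = 1518.3
  β (8, 1): total = 1182.3
  γ (1, 1): total = 1683.9
  δ (0, 4): total = 1597.5
Minimum is at β with total 1182.3 mi.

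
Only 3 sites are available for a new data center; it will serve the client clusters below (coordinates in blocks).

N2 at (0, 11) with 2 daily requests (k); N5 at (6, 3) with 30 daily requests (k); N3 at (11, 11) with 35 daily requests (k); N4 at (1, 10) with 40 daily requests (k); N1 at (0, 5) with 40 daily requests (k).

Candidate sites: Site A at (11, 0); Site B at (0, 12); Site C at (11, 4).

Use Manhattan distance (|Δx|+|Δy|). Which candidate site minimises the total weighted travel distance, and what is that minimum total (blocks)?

Total weighted distance at each candidate:
  Site A (11, 0): total = 2109
  Site B (0, 12): total = 1272
  Site C (11, 4): total = 1581
Minimum is at Site B with total 1272 blocks.

Site B, total 1272 blocks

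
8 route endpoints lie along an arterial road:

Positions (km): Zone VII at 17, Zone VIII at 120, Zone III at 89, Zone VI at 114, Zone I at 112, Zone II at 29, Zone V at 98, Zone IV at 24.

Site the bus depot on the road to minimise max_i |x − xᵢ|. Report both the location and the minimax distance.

location 68.5, max distance 51.5

The 1-center on a line is the midpoint of the two extreme points: leftmost at 17, rightmost at 120.
Optimal location = (17 + 120)/2 = 68.5; maximum distance = (120 − 17)/2 = 51.5.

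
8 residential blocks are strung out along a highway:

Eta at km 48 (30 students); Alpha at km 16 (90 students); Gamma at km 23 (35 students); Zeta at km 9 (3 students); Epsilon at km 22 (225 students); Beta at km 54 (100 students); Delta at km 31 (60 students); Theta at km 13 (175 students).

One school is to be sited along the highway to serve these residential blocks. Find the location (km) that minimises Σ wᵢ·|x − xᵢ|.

For a sum of weighted absolute distances on a line, the optimum is the weighted median (not the mean). Total weight W = 718; half-weight = 359.
Sort by position and accumulate weight:
  km 9 (Zeta, w=3) → cum 3
  km 13 (Theta, w=175) → cum 178
  km 16 (Alpha, w=90) → cum 268
  km 22 (Epsilon, w=225) → cum 493  ≥ 359 → median here
  km 23 (Gamma, w=35) → cum 528
  km 31 (Delta, w=60) → cum 588
  km 48 (Eta, w=30) → cum 618
  km 54 (Beta, w=100) → cum 718
Optimal location: km 22.

x = 22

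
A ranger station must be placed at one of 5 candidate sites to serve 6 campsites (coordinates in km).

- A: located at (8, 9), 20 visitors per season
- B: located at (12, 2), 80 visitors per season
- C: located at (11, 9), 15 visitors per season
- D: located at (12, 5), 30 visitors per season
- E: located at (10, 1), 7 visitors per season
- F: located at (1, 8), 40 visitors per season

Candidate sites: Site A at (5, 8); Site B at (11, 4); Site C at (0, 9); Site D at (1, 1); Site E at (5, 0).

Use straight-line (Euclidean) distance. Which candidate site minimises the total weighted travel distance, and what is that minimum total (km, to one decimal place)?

Total weighted distance at each candidate:
  Site A (5, 8): total = 1340.7
  Site B (11, 4): total = 865.9
  Site C (0, 9): total = 1962.1
  Site D (1, 1): total = 1982.5
  Site E (5, 0): total = 1585.9
Minimum is at Site B with total 865.9 km.

Site B, total 865.9 km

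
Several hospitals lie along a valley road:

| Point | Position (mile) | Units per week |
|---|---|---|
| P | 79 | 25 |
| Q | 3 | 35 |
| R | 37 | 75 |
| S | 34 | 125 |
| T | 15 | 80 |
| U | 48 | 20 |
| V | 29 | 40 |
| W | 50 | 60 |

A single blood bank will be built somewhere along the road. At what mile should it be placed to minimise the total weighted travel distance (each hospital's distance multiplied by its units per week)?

For a sum of weighted absolute distances on a line, the optimum is the weighted median (not the mean). Total weight W = 460; half-weight = 230.
Sort by position and accumulate weight:
  mile 3 (Q, w=35) → cum 35
  mile 15 (T, w=80) → cum 115
  mile 29 (V, w=40) → cum 155
  mile 34 (S, w=125) → cum 280  ≥ 230 → median here
  mile 37 (R, w=75) → cum 355
  mile 48 (U, w=20) → cum 375
  mile 50 (W, w=60) → cum 435
  mile 79 (P, w=25) → cum 460
Optimal location: mile 34.

x = 34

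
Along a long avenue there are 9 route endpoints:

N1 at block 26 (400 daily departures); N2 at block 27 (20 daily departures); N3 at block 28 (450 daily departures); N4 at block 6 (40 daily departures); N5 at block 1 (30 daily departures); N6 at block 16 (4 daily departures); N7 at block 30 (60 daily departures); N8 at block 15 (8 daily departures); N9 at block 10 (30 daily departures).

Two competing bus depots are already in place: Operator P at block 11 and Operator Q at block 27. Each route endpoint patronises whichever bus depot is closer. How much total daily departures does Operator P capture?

112

The indifferent point is the midpoint (11+27)/2 = 19; route endpoints left of it (closer to Operator P at 11) go to Operator P, those right go to Operator Q.
  N5 at 1 (w=30) → Operator P
  N4 at 6 (w=40) → Operator P
  N9 at 10 (w=30) → Operator P
  N8 at 15 (w=8) → Operator P
  N6 at 16 (w=4) → Operator P
  N1 at 26 (w=400) → Operator Q
  N2 at 27 (w=20) → Operator Q
  N3 at 28 (w=450) → Operator Q
  N7 at 30 (w=60) → Operator Q
Operator P captures 112; Operator Q captures 930.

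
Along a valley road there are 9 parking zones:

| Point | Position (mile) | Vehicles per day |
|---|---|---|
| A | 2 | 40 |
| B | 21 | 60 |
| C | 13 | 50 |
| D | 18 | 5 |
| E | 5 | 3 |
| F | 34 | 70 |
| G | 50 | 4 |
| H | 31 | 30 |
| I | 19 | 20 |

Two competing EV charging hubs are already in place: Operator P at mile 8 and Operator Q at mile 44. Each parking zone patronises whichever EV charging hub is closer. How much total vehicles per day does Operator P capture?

178

The indifferent point is the midpoint (8+44)/2 = 26; parking zones left of it (closer to Operator P at 8) go to Operator P, those right go to Operator Q.
  A at 2 (w=40) → Operator P
  E at 5 (w=3) → Operator P
  C at 13 (w=50) → Operator P
  D at 18 (w=5) → Operator P
  I at 19 (w=20) → Operator P
  B at 21 (w=60) → Operator P
  H at 31 (w=30) → Operator Q
  F at 34 (w=70) → Operator Q
  G at 50 (w=4) → Operator Q
Operator P captures 178; Operator Q captures 104.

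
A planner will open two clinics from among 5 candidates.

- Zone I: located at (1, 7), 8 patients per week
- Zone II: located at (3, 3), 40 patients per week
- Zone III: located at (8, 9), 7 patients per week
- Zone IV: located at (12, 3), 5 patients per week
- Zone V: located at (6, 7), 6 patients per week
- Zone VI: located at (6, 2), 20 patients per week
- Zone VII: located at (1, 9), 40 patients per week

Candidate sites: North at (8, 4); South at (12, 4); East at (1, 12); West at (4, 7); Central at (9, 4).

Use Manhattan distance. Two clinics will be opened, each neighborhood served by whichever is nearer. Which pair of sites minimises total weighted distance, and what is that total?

{North, East}, total 570

Evaluate every pair (each demand assigned to the nearer of the two):
  {North, East}: total = 570
  {North, West}: total = 576
  {East, West}: total = 598
  {West, Central}: total = 598
  {South, West}: total = 623
  {East, Central}: total = 638
  {South, East}: total = 842
  {North, South}: total = 950
  {North, Central}: total = 965
  {South, Central}: total = 1071
Best pair: {North, East} with total 570.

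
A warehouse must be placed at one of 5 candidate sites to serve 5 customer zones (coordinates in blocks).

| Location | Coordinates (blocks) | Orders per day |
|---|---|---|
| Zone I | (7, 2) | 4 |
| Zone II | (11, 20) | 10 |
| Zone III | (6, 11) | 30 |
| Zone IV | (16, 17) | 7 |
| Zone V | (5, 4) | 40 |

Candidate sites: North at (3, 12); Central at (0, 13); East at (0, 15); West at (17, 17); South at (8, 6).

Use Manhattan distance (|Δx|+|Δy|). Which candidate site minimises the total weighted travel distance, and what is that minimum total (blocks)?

South, total 733 blocks

Total weighted distance at each candidate:
  North (3, 12): total = 862
  Central (0, 13): total = 1192
  East (0, 15): total = 1306
  West (17, 17): total = 1707
  South (8, 6): total = 733
Minimum is at South with total 733 blocks.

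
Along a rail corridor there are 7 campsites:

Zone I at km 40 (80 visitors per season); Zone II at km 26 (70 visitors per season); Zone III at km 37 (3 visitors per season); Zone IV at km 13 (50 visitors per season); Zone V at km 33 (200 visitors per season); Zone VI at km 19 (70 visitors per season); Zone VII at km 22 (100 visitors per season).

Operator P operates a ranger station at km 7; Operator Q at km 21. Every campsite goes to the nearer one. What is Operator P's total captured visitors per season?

The indifferent point is the midpoint (7+21)/2 = 14; campsites left of it (closer to Operator P at 7) go to Operator P, those right go to Operator Q.
  Zone IV at 13 (w=50) → Operator P
  Zone VI at 19 (w=70) → Operator Q
  Zone VII at 22 (w=100) → Operator Q
  Zone II at 26 (w=70) → Operator Q
  Zone V at 33 (w=200) → Operator Q
  Zone III at 37 (w=3) → Operator Q
  Zone I at 40 (w=80) → Operator Q
Operator P captures 50; Operator Q captures 523.

50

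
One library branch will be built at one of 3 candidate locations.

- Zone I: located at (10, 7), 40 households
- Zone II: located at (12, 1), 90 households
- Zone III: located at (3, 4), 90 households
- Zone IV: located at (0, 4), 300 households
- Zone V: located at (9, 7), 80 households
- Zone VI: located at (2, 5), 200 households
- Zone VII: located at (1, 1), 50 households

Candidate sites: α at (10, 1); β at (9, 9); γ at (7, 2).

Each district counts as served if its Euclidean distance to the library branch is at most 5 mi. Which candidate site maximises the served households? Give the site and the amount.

Coverage radius r = 5 mi; a point is covered iff (Δx)²+(Δy)² ≤ 5² = 25.
  α (10, 1): covers {Zone II} → 90
  β (9, 9): covers {Zone I, Zone V} → 120
  γ (7, 2): covers {Zone III} → 90
Maximum coverage at β: 120 households.

β, covering 120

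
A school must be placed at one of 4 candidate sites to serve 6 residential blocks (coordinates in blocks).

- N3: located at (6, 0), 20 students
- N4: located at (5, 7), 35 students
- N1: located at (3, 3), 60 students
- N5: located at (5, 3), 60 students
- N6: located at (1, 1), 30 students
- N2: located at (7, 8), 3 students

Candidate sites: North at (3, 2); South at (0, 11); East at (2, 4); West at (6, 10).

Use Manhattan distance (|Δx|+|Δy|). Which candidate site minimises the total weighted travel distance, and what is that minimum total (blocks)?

Total weighted distance at each candidate:
  North (3, 2): total = 705
  South (0, 11): total = 2455
  East (2, 4): total = 877
  West (6, 10): total = 1849
Minimum is at North with total 705 blocks.

North, total 705 blocks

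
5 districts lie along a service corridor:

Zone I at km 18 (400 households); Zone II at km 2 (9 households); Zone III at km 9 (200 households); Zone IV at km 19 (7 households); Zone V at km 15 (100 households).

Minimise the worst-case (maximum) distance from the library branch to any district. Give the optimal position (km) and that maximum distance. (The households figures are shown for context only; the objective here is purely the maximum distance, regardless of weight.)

The 1-center on a line is the midpoint of the two extreme points: leftmost at 2, rightmost at 19.
Optimal location = (2 + 19)/2 = 10.5; maximum distance = (19 − 2)/2 = 8.5.

location 10.5, max distance 8.5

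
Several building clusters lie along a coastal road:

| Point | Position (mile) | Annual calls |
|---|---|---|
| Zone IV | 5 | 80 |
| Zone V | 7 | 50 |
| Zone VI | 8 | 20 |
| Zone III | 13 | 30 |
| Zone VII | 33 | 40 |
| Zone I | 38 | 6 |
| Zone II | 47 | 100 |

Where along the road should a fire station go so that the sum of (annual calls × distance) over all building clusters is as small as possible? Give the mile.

x = 13

For a sum of weighted absolute distances on a line, the optimum is the weighted median (not the mean). Total weight W = 326; half-weight = 163.
Sort by position and accumulate weight:
  mile 5 (Zone IV, w=80) → cum 80
  mile 7 (Zone V, w=50) → cum 130
  mile 8 (Zone VI, w=20) → cum 150
  mile 13 (Zone III, w=30) → cum 180  ≥ 163 → median here
  mile 33 (Zone VII, w=40) → cum 220
  mile 38 (Zone I, w=6) → cum 226
  mile 47 (Zone II, w=100) → cum 326
Optimal location: mile 13.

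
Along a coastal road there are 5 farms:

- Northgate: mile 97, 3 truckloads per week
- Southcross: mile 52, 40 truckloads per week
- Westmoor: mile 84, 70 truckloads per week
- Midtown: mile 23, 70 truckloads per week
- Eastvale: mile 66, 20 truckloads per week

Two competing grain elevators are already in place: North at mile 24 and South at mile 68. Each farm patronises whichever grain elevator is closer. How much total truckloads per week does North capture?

The indifferent point is the midpoint (24+68)/2 = 46; farms left of it (closer to North at 24) go to North, those right go to South.
  Midtown at 23 (w=70) → North
  Southcross at 52 (w=40) → South
  Eastvale at 66 (w=20) → South
  Westmoor at 84 (w=70) → South
  Northgate at 97 (w=3) → South
North captures 70; South captures 133.

70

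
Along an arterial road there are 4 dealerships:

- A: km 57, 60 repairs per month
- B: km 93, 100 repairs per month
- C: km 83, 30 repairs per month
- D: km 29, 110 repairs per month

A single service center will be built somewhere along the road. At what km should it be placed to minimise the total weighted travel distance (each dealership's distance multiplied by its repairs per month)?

x = 57

For a sum of weighted absolute distances on a line, the optimum is the weighted median (not the mean). Total weight W = 300; half-weight = 150.
Sort by position and accumulate weight:
  km 29 (D, w=110) → cum 110
  km 57 (A, w=60) → cum 170  ≥ 150 → median here
  km 83 (C, w=30) → cum 200
  km 93 (B, w=100) → cum 300
Optimal location: km 57.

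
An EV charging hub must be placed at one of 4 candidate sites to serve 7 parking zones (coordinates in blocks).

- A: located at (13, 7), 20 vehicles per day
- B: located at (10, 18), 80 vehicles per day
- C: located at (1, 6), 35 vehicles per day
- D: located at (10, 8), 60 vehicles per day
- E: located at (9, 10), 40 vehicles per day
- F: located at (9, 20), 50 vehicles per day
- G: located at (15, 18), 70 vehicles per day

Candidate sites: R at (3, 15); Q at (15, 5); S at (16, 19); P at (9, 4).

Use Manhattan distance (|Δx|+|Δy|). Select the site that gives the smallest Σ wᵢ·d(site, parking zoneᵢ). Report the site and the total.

S, total 4040 blocks

Total weighted distance at each candidate:
  R (3, 15): total = 4425
  Q (15, 5): total = 4925
  S (16, 19): total = 4040
  P (9, 4): total = 4430
Minimum is at S with total 4040 blocks.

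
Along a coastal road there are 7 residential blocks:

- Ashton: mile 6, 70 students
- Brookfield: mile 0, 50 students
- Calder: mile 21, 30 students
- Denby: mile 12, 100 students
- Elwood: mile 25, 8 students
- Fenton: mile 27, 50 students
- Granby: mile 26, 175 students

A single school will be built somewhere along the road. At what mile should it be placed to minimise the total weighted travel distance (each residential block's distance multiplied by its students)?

For a sum of weighted absolute distances on a line, the optimum is the weighted median (not the mean). Total weight W = 483; half-weight = 241.5.
Sort by position and accumulate weight:
  mile 0 (Brookfield, w=50) → cum 50
  mile 6 (Ashton, w=70) → cum 120
  mile 12 (Denby, w=100) → cum 220
  mile 21 (Calder, w=30) → cum 250  ≥ 241.5 → median here
  mile 25 (Elwood, w=8) → cum 258
  mile 26 (Granby, w=175) → cum 433
  mile 27 (Fenton, w=50) → cum 483
Optimal location: mile 21.

x = 21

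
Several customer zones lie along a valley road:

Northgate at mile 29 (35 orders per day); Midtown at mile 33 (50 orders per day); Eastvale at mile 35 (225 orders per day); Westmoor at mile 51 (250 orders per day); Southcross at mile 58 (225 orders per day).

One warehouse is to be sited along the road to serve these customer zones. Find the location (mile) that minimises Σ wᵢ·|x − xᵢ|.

x = 51

For a sum of weighted absolute distances on a line, the optimum is the weighted median (not the mean). Total weight W = 785; half-weight = 392.5.
Sort by position and accumulate weight:
  mile 29 (Northgate, w=35) → cum 35
  mile 33 (Midtown, w=50) → cum 85
  mile 35 (Eastvale, w=225) → cum 310
  mile 51 (Westmoor, w=250) → cum 560  ≥ 392.5 → median here
  mile 58 (Southcross, w=225) → cum 785
Optimal location: mile 51.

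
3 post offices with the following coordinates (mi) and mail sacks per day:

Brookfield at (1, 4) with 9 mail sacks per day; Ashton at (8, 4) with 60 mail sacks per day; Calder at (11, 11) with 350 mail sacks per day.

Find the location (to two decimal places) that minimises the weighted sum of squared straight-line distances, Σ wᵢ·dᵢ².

The minimiser of Σwᵢ‖p−pᵢ‖² is the weighted centroid p* = (Σwᵢpᵢ)/(Σwᵢ).
Σwᵢ = 419.
Σwᵢxᵢ = 9·1 + 60·8 + 350·11 = 4339.
Σwᵢyᵢ = 9·4 + 60·4 + 350·11 = 4126.
x* = 4339/419 = 10.36, y* = 4126/419 = 9.85.

(10.36, 9.85)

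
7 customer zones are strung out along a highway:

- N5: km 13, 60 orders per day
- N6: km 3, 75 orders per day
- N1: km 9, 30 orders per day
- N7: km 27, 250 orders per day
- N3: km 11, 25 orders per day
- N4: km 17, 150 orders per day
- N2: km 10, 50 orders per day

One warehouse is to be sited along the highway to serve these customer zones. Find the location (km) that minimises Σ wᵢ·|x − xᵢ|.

For a sum of weighted absolute distances on a line, the optimum is the weighted median (not the mean). Total weight W = 640; half-weight = 320.
Sort by position and accumulate weight:
  km 3 (N6, w=75) → cum 75
  km 9 (N1, w=30) → cum 105
  km 10 (N2, w=50) → cum 155
  km 11 (N3, w=25) → cum 180
  km 13 (N5, w=60) → cum 240
  km 17 (N4, w=150) → cum 390  ≥ 320 → median here
  km 27 (N7, w=250) → cum 640
Optimal location: km 17.

x = 17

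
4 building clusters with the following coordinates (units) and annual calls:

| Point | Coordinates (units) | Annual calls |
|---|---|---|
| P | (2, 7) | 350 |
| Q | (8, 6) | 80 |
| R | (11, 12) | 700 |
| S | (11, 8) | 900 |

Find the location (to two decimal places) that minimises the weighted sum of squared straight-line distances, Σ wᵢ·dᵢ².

(9.33, 9.13)

The minimiser of Σwᵢ‖p−pᵢ‖² is the weighted centroid p* = (Σwᵢpᵢ)/(Σwᵢ).
Σwᵢ = 2030.
Σwᵢxᵢ = 350·2 + 80·8 + 700·11 + 900·11 = 18940.
Σwᵢyᵢ = 350·7 + 80·6 + 700·12 + 900·8 = 18530.
x* = 18940/2030 = 9.33, y* = 18530/2030 = 9.13.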